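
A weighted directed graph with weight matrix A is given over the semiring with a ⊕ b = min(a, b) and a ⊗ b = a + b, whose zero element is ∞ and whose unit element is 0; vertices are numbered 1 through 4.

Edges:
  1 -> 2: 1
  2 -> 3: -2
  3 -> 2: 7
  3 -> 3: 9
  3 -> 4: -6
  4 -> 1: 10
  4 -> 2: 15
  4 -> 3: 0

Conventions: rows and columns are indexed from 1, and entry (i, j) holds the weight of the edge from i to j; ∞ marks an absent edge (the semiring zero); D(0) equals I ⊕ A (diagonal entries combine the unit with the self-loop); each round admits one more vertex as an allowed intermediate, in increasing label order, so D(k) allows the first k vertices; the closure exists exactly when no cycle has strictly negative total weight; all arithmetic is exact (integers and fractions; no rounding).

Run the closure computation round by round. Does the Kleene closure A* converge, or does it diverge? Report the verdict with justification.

D(0):
  [0, 1, ∞, ∞]
  [∞, 0, -2, ∞]
  [∞, 7, 0, -6]
  [10, 15, 0, 0]
D(1):
  [0, 1, ∞, ∞]
  [∞, 0, -2, ∞]
  [∞, 7, 0, -6]
  [10, 11, 0, 0]
D(2):
  [0, 1, -1, ∞]
  [∞, 0, -2, ∞]
  [∞, 7, 0, -6]
  [10, 11, 0, 0]
Detection: at round 3, diagonal entry (4, 4) turns strictly negative.
Key observation: the cycle 4->3->4 has total weight 0 + (-6), which is strictly negative.
Answer: DIVERGES — negative cycle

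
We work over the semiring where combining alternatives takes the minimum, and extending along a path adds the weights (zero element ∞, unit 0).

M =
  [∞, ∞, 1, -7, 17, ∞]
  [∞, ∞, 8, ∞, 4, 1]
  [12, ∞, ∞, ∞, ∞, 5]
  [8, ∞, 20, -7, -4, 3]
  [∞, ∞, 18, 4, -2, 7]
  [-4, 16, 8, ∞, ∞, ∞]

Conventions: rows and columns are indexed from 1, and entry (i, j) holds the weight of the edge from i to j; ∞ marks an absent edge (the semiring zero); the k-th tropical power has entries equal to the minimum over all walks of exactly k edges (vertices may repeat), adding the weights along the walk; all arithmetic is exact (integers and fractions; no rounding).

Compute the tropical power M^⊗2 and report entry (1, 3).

M^⊗2:
  [1, ∞, 13, -14, -11, -4]
  [-3, 17, 9, 8, 2, 11]
  [1, 21, 13, 5, 29, ∞]
  [-1, 19, 9, -14, -11, -4]
  [3, 23, 15, -3, -4, 5]
  [20, ∞, -3, -11, 13, 13]
Key observation: the optimum is the walk 1->4->3, with weight (-7) + 20 = 13.
Optimal value attained by: walk 1->4->3.
Answer: (M^⊗2)[1][3] = 13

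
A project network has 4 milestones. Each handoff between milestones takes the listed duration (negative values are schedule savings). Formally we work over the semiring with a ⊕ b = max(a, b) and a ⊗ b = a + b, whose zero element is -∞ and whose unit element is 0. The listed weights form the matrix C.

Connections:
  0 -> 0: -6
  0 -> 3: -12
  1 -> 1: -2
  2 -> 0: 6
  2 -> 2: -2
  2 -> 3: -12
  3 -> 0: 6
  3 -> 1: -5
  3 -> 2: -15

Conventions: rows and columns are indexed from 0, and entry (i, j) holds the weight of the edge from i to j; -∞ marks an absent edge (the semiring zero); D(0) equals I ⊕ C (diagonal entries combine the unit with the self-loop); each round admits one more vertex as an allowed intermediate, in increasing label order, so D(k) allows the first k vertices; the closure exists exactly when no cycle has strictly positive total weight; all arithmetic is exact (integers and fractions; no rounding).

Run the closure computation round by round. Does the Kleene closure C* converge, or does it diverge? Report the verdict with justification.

D(0):
  [0, -∞, -∞, -12]
  [-∞, 0, -∞, -∞]
  [6, -∞, 0, -12]
  [6, -5, -15, 0]
D(1):
  [0, -∞, -∞, -12]
  [-∞, 0, -∞, -∞]
  [6, -∞, 0, -6]
  [6, -5, -15, 0]
D(2):
  [0, -∞, -∞, -12]
  [-∞, 0, -∞, -∞]
  [6, -∞, 0, -6]
  [6, -5, -15, 0]
D(3):
  [0, -∞, -∞, -12]
  [-∞, 0, -∞, -∞]
  [6, -∞, 0, -6]
  [6, -5, -15, 0]
D(4):
  [0, -17, -27, -12]
  [-∞, 0, -∞, -∞]
  [6, -11, 0, -6]
  [6, -5, -15, 0]
Key observation: every diagonal entry stays at the unit through all rounds, so no improving cycle exists.
Answer: CONVERGES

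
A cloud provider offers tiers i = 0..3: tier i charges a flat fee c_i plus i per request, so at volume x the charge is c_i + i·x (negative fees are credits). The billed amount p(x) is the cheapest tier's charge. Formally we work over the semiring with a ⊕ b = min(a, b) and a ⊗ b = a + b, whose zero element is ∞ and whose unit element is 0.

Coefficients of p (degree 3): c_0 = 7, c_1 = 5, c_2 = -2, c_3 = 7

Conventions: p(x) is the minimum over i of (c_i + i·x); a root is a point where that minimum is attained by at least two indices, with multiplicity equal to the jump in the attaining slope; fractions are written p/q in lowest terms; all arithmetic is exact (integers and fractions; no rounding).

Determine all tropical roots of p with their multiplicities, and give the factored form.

hull edge (i=0, c=7) to (i=2, c=-2): slope -9/2, span 2
hull edge (i=2, c=-2) to (i=3, c=7): slope 9, span 1
Factored form: p(x) = 7 ⊗ (x ⊕ (-9)) ⊗ (x ⊕ 9/2) ⊗ (x ⊕ 9/2)
Answer: roots = -9 (mult 1), 9/2 (mult 2)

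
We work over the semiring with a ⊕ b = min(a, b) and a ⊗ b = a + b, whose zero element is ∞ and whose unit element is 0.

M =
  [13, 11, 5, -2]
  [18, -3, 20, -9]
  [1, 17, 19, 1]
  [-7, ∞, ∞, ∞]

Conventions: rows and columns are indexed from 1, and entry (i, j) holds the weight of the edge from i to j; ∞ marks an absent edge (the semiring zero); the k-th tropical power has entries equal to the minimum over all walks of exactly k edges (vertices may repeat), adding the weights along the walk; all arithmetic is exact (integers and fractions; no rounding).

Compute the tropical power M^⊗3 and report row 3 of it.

M^⊗2:
  [-9, 8, 18, 2]
  [-16, -6, 17, -12]
  [-6, 12, 6, -1]
  [6, 4, -2, -9]
M^⊗3:
  [-5, 2, -4, -11]
  [-19, -9, -11, -18]
  [-8, 5, -1, -8]
  [-16, 1, 11, -5]
Answer: row 3 of M^⊗3 = [-8, 5, -1, -8]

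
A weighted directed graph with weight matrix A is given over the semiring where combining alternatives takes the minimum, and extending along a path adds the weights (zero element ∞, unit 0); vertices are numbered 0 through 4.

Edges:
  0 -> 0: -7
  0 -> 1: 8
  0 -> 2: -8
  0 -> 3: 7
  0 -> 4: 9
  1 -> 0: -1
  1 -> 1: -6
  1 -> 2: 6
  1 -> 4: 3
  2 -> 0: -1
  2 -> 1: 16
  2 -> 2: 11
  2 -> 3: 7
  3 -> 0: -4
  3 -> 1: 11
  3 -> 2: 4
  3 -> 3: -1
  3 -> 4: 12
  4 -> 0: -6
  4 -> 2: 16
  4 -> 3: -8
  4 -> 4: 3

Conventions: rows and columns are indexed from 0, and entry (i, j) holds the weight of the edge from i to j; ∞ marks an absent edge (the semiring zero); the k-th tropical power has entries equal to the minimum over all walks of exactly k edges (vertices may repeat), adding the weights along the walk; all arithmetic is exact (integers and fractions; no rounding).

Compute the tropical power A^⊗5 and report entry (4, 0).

A^⊗2:
  [-14, 1, -15, -1, 2]
  [-8, -12, -9, -5, -3]
  [-8, 7, -9, 6, 8]
  [-11, 4, -12, -2, 5]
  [-13, 2, -14, -9, 3]
A^⊗3:
  [-21, -6, -22, -8, -5]
  [-15, -18, -16, -11, -9]
  [-15, 0, -16, -2, 1]
  [-18, -3, -19, -5, -2]
  [-20, -5, -21, -10, -4]
A^⊗4:
  [-28, -13, -29, -15, -12]
  [-22, -24, -23, -17, -15]
  [-22, -7, -23, -9, -6]
  [-25, -10, -26, -12, -9]
  [-27, -12, -28, -14, -11]
A^⊗5:
  [-35, -20, -36, -22, -19]
  [-29, -30, -30, -23, -21]
  [-29, -14, -30, -16, -13]
  [-32, -17, -33, -19, -16]
  [-34, -19, -35, -21, -18]
Key observation: the optimum is the walk 4->0->0->0->0->0, with weight (-6) + (-7) + (-7) + (-7) + (-7) = -34.
Optimal value attained by: walk 4->0->0->0->0->0.
Answer: (A^⊗5)[4][0] = -34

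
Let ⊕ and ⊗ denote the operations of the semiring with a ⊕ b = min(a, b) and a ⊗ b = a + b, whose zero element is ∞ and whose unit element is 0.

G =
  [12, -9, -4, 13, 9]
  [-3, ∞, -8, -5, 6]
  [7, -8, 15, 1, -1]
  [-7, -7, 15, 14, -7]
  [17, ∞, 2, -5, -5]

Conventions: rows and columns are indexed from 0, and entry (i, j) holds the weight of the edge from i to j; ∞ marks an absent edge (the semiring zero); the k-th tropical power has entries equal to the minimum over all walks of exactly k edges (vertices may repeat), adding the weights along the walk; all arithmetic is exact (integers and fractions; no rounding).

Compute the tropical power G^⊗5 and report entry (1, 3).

G^⊗2:
  [-12, -12, -17, -14, -5]
  [-12, -16, -7, -7, -12]
  [-11, -6, -16, -13, -6]
  [-10, -16, -15, -12, -12]
  [-12, -12, -3, -10, -12]
G^⊗3:
  [-21, -25, -20, -17, -21]
  [-19, -21, -24, -21, -17]
  [-20, -24, -15, -15, -20]
  [-19, -23, -24, -21, -19]
  [-17, -21, -20, -17, -17]
G^⊗4:
  [-28, -30, -33, -30, -26]
  [-28, -32, -29, -26, -28]
  [-27, -29, -32, -29, -25]
  [-28, -32, -31, -28, -28]
  [-24, -28, -29, -26, -24]
G^⊗5:
  [-37, -41, -38, -35, -37]
  [-35, -37, -40, -37, -33]
  [-36, -40, -37, -34, -36]
  [-35, -39, -40, -37, -35]
  [-33, -37, -36, -33, -33]
Key observation: the optimum is the walk 1->2->1->2->1->3, with weight (-8) + (-8) + (-8) + (-8) + (-5) = -37.
Optimal value attained by: walk 1->2->1->2->1->3.
Answer: (G^⊗5)[1][3] = -37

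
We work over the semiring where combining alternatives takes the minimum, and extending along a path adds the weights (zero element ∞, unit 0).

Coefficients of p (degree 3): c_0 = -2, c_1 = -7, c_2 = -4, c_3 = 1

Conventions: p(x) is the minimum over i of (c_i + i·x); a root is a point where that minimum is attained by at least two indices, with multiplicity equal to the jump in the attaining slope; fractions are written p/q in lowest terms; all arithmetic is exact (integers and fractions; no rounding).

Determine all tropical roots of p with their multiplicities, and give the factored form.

hull edge (i=0, c=-2) to (i=1, c=-7): slope -5, span 1
hull edge (i=1, c=-7) to (i=2, c=-4): slope 3, span 1
hull edge (i=2, c=-4) to (i=3, c=1): slope 5, span 1
Factored form: p(x) = 1 ⊗ (x ⊕ (-5)) ⊗ (x ⊕ (-3)) ⊗ (x ⊕ 5)
Answer: roots = -5 (mult 1), -3 (mult 1), 5 (mult 1)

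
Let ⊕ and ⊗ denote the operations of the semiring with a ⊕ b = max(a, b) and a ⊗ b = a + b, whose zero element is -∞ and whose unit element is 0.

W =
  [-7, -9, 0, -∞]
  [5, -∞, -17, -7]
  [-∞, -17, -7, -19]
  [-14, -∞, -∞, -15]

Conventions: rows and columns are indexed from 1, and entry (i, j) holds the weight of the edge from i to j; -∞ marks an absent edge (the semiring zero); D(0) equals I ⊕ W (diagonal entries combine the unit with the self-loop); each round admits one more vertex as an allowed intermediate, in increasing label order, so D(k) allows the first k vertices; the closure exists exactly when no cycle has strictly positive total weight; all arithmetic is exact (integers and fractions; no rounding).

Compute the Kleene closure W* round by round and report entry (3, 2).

D(0):
  [0, -9, 0, -∞]
  [5, 0, -17, -7]
  [-∞, -17, 0, -19]
  [-14, -∞, -∞, 0]
D(1):
  [0, -9, 0, -∞]
  [5, 0, 5, -7]
  [-∞, -17, 0, -19]
  [-14, -23, -14, 0]
D(2):
  [0, -9, 0, -16]
  [5, 0, 5, -7]
  [-12, -17, 0, -19]
  [-14, -23, -14, 0]
D(3):
  [0, -9, 0, -16]
  [5, 0, 5, -7]
  [-12, -17, 0, -19]
  [-14, -23, -14, 0]
D(4):
  [0, -9, 0, -16]
  [5, 0, 5, -7]
  [-12, -17, 0, -19]
  [-14, -23, -14, 0]
Answer: W*[3][2] = -17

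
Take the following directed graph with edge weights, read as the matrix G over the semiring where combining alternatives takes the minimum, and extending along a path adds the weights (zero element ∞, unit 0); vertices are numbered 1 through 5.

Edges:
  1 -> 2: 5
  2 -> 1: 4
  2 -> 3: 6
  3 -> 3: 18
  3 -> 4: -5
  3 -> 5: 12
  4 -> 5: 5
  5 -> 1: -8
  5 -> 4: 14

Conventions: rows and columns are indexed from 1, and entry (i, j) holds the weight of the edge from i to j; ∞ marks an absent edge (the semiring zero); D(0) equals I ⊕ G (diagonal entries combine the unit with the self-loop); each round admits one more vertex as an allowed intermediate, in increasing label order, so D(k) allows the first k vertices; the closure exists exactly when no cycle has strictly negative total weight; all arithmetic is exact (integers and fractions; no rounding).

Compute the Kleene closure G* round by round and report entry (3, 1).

D(0):
  [0, 5, ∞, ∞, ∞]
  [4, 0, 6, ∞, ∞]
  [∞, ∞, 0, -5, 12]
  [∞, ∞, ∞, 0, 5]
  [-8, ∞, ∞, 14, 0]
D(1):
  [0, 5, ∞, ∞, ∞]
  [4, 0, 6, ∞, ∞]
  [∞, ∞, 0, -5, 12]
  [∞, ∞, ∞, 0, 5]
  [-8, -3, ∞, 14, 0]
D(2):
  [0, 5, 11, ∞, ∞]
  [4, 0, 6, ∞, ∞]
  [∞, ∞, 0, -5, 12]
  [∞, ∞, ∞, 0, 5]
  [-8, -3, 3, 14, 0]
D(3):
  [0, 5, 11, 6, 23]
  [4, 0, 6, 1, 18]
  [∞, ∞, 0, -5, 12]
  [∞, ∞, ∞, 0, 5]
  [-8, -3, 3, -2, 0]
D(4):
  [0, 5, 11, 6, 11]
  [4, 0, 6, 1, 6]
  [∞, ∞, 0, -5, 0]
  [∞, ∞, ∞, 0, 5]
  [-8, -3, 3, -2, 0]
D(5):
  [0, 5, 11, 6, 11]
  [-2, 0, 6, 1, 6]
  [-8, -3, 0, -5, 0]
  [-3, 2, 8, 0, 5]
  [-8, -3, 3, -2, 0]
Answer: G*[3][1] = -8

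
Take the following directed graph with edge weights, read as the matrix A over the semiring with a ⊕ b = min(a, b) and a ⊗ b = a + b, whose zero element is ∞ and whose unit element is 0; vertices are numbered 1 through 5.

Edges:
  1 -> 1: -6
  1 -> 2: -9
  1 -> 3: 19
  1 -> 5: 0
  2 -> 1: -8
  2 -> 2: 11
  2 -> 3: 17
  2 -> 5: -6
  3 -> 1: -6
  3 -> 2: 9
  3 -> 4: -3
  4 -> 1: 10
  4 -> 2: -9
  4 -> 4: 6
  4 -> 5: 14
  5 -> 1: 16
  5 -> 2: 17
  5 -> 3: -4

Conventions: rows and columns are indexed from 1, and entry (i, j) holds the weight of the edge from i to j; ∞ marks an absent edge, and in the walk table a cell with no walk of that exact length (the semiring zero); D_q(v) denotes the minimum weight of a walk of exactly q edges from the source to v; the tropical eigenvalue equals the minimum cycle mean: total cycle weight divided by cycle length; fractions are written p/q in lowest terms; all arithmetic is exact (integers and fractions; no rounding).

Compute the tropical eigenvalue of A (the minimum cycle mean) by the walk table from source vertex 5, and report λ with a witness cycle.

q=0: [∞, ∞, ∞, ∞, 0]
q=1: [16, 17, -4, ∞, ∞]
q=2: [-10, 5, 34, -7, 11]
q=3: [-16, -19, 7, -1, -10]
q=4: [-27, -25, -14, 4, -25]
q=5: [-33, -36, -29, -17, -31]
Optimal cycle mean attained by: cycle 1->2->1, total (-9) + (-8), length 2.
Answer: λ = -17/2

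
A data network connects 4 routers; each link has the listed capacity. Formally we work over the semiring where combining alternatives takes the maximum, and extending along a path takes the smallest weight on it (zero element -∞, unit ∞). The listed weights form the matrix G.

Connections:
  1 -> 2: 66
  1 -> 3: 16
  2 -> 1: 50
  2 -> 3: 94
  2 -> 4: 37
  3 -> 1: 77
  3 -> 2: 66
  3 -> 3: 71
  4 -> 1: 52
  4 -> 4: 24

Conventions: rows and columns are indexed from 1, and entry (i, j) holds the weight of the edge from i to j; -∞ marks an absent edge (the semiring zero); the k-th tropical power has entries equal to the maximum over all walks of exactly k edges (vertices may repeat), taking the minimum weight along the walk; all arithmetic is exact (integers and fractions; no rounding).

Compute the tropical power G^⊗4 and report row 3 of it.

G^⊗2:
  [50, 16, 66, 37]
  [77, 66, 71, 24]
  [71, 66, 71, 37]
  [24, 52, 16, 24]
G^⊗3:
  [66, 66, 66, 24]
  [71, 66, 71, 37]
  [71, 66, 71, 37]
  [50, 24, 52, 37]
G^⊗4:
  [66, 66, 66, 37]
  [71, 66, 71, 37]
  [71, 66, 71, 37]
  [52, 52, 52, 24]
Answer: row 3 of G^⊗4 = [71, 66, 71, 37]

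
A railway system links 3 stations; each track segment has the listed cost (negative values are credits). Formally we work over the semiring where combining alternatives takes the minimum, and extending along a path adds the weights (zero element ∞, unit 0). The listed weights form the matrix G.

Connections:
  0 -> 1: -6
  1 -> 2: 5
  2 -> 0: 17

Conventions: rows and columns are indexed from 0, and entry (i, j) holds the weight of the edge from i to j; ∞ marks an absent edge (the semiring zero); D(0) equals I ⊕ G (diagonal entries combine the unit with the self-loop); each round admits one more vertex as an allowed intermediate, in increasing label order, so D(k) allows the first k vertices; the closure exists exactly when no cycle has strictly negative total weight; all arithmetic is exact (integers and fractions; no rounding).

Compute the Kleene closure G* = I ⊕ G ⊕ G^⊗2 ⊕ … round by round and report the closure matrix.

D(0):
  [0, -6, ∞]
  [∞, 0, 5]
  [17, ∞, 0]
D(1):
  [0, -6, ∞]
  [∞, 0, 5]
  [17, 11, 0]
D(2):
  [0, -6, -1]
  [∞, 0, 5]
  [17, 11, 0]
D(3):
  [0, -6, -1]
  [22, 0, 5]
  [17, 11, 0]
Answer: G* = [[0, -6, -1], [22, 0, 5], [17, 11, 0]]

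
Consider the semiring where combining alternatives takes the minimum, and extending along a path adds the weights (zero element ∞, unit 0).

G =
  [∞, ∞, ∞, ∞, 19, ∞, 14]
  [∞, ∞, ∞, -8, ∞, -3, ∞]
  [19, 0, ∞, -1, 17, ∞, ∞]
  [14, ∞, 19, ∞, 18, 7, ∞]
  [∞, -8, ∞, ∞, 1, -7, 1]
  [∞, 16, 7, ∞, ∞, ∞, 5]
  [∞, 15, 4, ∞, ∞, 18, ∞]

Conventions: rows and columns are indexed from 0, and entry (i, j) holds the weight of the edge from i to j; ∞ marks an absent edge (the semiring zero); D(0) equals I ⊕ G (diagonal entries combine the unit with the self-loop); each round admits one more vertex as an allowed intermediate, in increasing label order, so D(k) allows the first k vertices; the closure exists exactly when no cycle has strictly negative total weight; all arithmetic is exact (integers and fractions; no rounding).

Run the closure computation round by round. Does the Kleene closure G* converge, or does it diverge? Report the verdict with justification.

D(0):
  [0, ∞, ∞, ∞, 19, ∞, 14]
  [∞, 0, ∞, -8, ∞, -3, ∞]
  [19, 0, 0, -1, 17, ∞, ∞]
  [14, ∞, 19, 0, 18, 7, ∞]
  [∞, -8, ∞, ∞, 0, -7, 1]
  [∞, 16, 7, ∞, ∞, 0, 5]
  [∞, 15, 4, ∞, ∞, 18, 0]
D(1):
  [0, ∞, ∞, ∞, 19, ∞, 14]
  [∞, 0, ∞, -8, ∞, -3, ∞]
  [19, 0, 0, -1, 17, ∞, 33]
  [14, ∞, 19, 0, 18, 7, 28]
  [∞, -8, ∞, ∞, 0, -7, 1]
  [∞, 16, 7, ∞, ∞, 0, 5]
  [∞, 15, 4, ∞, ∞, 18, 0]
D(2):
  [0, ∞, ∞, ∞, 19, ∞, 14]
  [∞, 0, ∞, -8, ∞, -3, ∞]
  [19, 0, 0, -8, 17, -3, 33]
  [14, ∞, 19, 0, 18, 7, 28]
  [∞, -8, ∞, -16, 0, -11, 1]
  [∞, 16, 7, 8, ∞, 0, 5]
  [∞, 15, 4, 7, ∞, 12, 0]
D(3):
  [0, ∞, ∞, ∞, 19, ∞, 14]
  [∞, 0, ∞, -8, ∞, -3, ∞]
  [19, 0, 0, -8, 17, -3, 33]
  [14, 19, 19, 0, 18, 7, 28]
  [∞, -8, ∞, -16, 0, -11, 1]
  [26, 7, 7, -1, 24, 0, 5]
  [23, 4, 4, -4, 21, 1, 0]
D(4):
  [0, ∞, ∞, ∞, 19, ∞, 14]
  [6, 0, 11, -8, 10, -3, 20]
  [6, 0, 0, -8, 10, -3, 20]
  [14, 19, 19, 0, 18, 7, 28]
  [-2, -8, 3, -16, 0, -11, 1]
  [13, 7, 7, -1, 17, 0, 5]
  [10, 4, 4, -4, 14, 1, 0]
D(5):
  [0, 11, 22, 3, 19, 8, 14]
  [6, 0, 11, -8, 10, -3, 11]
  [6, 0, 0, -8, 10, -3, 11]
  [14, 10, 19, 0, 18, 7, 19]
  [-2, -8, 3, -16, 0, -11, 1]
  [13, 7, 7, -1, 17, 0, 5]
  [10, 4, 4, -4, 14, 1, 0]
D(6):
  [0, 11, 15, 3, 19, 8, 13]
  [6, 0, 4, -8, 10, -3, 2]
  [6, 0, 0, -8, 10, -3, 2]
  [14, 10, 14, 0, 18, 7, 12]
  [-2, -8, -4, -16, 0, -11, -6]
  [13, 7, 7, -1, 17, 0, 5]
  [10, 4, 4, -4, 14, 1, 0]
D(7):
  [0, 11, 15, 3, 19, 8, 13]
  [6, 0, 4, -8, 10, -3, 2]
  [6, 0, 0, -8, 10, -3, 2]
  [14, 10, 14, 0, 18, 7, 12]
  [-2, -8, -4, -16, 0, -11, -6]
  [13, 7, 7, -1, 17, 0, 5]
  [10, 4, 4, -4, 14, 1, 0]
Key observation: every diagonal entry stays at the unit through all rounds, so no improving cycle exists.
Answer: CONVERGES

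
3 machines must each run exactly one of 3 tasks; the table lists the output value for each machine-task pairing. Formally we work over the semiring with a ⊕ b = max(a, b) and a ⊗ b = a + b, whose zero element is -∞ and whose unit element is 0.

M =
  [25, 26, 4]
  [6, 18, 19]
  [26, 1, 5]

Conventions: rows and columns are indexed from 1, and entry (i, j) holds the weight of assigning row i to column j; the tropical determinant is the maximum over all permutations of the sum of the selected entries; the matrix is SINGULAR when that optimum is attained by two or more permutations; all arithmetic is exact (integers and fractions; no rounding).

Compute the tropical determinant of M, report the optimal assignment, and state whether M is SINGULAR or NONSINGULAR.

σ = (1, 2, 3): 25 + 18 + 5 = 48
σ = (1, 3, 2): 25 + 19 + 1 = 45
σ = (2, 1, 3): 26 + 6 + 5 = 37
σ = (2, 3, 1): 26 + 19 + 26 = 71
σ = (3, 1, 2): 4 + 6 + 1 = 11
σ = (3, 2, 1): 4 + 18 + 26 = 48
Optimal value attained by: σ = (2, 3, 1).
Answer: det⊕(M) = 71; verdict: NONSINGULAR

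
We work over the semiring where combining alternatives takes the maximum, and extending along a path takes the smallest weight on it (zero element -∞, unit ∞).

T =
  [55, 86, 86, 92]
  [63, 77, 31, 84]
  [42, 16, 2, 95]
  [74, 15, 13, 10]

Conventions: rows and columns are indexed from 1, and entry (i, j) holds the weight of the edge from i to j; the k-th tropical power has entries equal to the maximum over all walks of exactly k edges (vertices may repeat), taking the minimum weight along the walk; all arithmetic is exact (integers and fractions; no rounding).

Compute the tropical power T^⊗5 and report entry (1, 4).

T^⊗2:
  [74, 77, 55, 86]
  [74, 77, 63, 77]
  [74, 42, 42, 42]
  [55, 74, 74, 74]
T^⊗3:
  [74, 77, 74, 77]
  [74, 77, 74, 77]
  [55, 74, 74, 74]
  [74, 74, 55, 74]
T^⊗4:
  [74, 77, 74, 77]
  [74, 77, 74, 77]
  [74, 74, 55, 74]
  [74, 74, 74, 74]
T^⊗5:
  [74, 77, 74, 77]
  [74, 77, 74, 77]
  [74, 74, 74, 74]
  [74, 74, 74, 74]
Key observation: the optimum is the walk 1->2->2->2->2->4, with weight 86 min 77 min 77 min 77 min 84 = 77.
Optimal value attained by: walk 1->2->2->2->2->4.
Answer: (T^⊗5)[1][4] = 77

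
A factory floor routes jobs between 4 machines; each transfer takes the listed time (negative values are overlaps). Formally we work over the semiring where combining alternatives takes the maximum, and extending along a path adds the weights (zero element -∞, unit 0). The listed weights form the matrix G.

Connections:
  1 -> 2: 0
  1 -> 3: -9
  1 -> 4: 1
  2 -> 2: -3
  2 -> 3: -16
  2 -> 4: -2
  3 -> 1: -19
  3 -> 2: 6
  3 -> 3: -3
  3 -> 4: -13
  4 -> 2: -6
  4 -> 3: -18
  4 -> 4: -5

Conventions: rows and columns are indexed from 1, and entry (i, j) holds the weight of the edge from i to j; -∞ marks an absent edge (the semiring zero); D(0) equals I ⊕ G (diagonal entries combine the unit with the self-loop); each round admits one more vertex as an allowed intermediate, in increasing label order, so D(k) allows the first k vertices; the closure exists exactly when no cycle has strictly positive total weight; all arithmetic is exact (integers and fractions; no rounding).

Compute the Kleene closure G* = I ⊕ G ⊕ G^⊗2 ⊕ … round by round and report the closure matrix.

D(0):
  [0, 0, -9, 1]
  [-∞, 0, -16, -2]
  [-19, 6, 0, -13]
  [-∞, -6, -18, 0]
D(1):
  [0, 0, -9, 1]
  [-∞, 0, -16, -2]
  [-19, 6, 0, -13]
  [-∞, -6, -18, 0]
D(2):
  [0, 0, -9, 1]
  [-∞, 0, -16, -2]
  [-19, 6, 0, 4]
  [-∞, -6, -18, 0]
D(3):
  [0, 0, -9, 1]
  [-35, 0, -16, -2]
  [-19, 6, 0, 4]
  [-37, -6, -18, 0]
D(4):
  [0, 0, -9, 1]
  [-35, 0, -16, -2]
  [-19, 6, 0, 4]
  [-37, -6, -18, 0]
Answer: G* = [[0, 0, -9, 1], [-35, 0, -16, -2], [-19, 6, 0, 4], [-37, -6, -18, 0]]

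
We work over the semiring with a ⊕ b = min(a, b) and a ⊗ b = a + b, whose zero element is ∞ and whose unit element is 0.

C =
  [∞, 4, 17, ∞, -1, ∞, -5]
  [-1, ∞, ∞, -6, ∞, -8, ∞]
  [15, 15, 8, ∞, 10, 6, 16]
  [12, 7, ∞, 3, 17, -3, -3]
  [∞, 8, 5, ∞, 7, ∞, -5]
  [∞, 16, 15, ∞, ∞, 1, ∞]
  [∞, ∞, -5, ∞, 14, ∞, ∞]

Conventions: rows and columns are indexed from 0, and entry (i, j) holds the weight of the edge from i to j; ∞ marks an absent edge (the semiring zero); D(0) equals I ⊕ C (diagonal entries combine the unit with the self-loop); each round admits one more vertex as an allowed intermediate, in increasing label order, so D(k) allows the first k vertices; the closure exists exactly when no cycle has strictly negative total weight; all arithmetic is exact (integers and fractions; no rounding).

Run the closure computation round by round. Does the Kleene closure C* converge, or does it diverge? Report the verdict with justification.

D(0):
  [0, 4, 17, ∞, -1, ∞, -5]
  [-1, 0, ∞, -6, ∞, -8, ∞]
  [15, 15, 0, ∞, 10, 6, 16]
  [12, 7, ∞, 0, 17, -3, -3]
  [∞, 8, 5, ∞, 0, ∞, -5]
  [∞, 16, 15, ∞, ∞, 0, ∞]
  [∞, ∞, -5, ∞, 14, ∞, 0]
D(1):
  [0, 4, 17, ∞, -1, ∞, -5]
  [-1, 0, 16, -6, -2, -8, -6]
  [15, 15, 0, ∞, 10, 6, 10]
  [12, 7, 29, 0, 11, -3, -3]
  [∞, 8, 5, ∞, 0, ∞, -5]
  [∞, 16, 15, ∞, ∞, 0, ∞]
  [∞, ∞, -5, ∞, 14, ∞, 0]
D(2):
  [0, 4, 17, -2, -1, -4, -5]
  [-1, 0, 16, -6, -2, -8, -6]
  [14, 15, 0, 9, 10, 6, 9]
  [6, 7, 23, 0, 5, -3, -3]
  [7, 8, 5, 2, 0, 0, -5]
  [15, 16, 15, 10, 14, 0, 10]
  [∞, ∞, -5, ∞, 14, ∞, 0]
D(3):
  [0, 4, 17, -2, -1, -4, -5]
  [-1, 0, 16, -6, -2, -8, -6]
  [14, 15, 0, 9, 10, 6, 9]
  [6, 7, 23, 0, 5, -3, -3]
  [7, 8, 5, 2, 0, 0, -5]
  [15, 16, 15, 10, 14, 0, 10]
  [9, 10, -5, 4, 5, 1, 0]
D(4):
  [0, 4, 17, -2, -1, -5, -5]
  [-1, 0, 16, -6, -2, -9, -9]
  [14, 15, 0, 9, 10, 6, 6]
  [6, 7, 23, 0, 5, -3, -3]
  [7, 8, 5, 2, 0, -1, -5]
  [15, 16, 15, 10, 14, 0, 7]
  [9, 10, -5, 4, 5, 1, 0]
D(5):
  [0, 4, 4, -2, -1, -5, -6]
  [-1, 0, 3, -6, -2, -9, -9]
  [14, 15, 0, 9, 10, 6, 5]
  [6, 7, 10, 0, 5, -3, -3]
  [7, 8, 5, 2, 0, -1, -5]
  [15, 16, 15, 10, 14, 0, 7]
  [9, 10, -5, 4, 5, 1, 0]
D(6):
  [0, 4, 4, -2, -1, -5, -6]
  [-1, 0, 3, -6, -2, -9, -9]
  [14, 15, 0, 9, 10, 6, 5]
  [6, 7, 10, 0, 5, -3, -3]
  [7, 8, 5, 2, 0, -1, -5]
  [15, 16, 15, 10, 14, 0, 7]
  [9, 10, -5, 4, 5, 1, 0]
D(7):
  [0, 4, -11, -2, -1, -5, -6]
  [-1, 0, -14, -6, -4, -9, -9]
  [14, 15, 0, 9, 10, 6, 5]
  [6, 7, -8, 0, 2, -3, -3]
  [4, 5, -10, -1, 0, -4, -5]
  [15, 16, 2, 10, 12, 0, 7]
  [9, 10, -5, 4, 5, 1, 0]
Key observation: every diagonal entry stays at the unit through all rounds, so no improving cycle exists.
Answer: CONVERGES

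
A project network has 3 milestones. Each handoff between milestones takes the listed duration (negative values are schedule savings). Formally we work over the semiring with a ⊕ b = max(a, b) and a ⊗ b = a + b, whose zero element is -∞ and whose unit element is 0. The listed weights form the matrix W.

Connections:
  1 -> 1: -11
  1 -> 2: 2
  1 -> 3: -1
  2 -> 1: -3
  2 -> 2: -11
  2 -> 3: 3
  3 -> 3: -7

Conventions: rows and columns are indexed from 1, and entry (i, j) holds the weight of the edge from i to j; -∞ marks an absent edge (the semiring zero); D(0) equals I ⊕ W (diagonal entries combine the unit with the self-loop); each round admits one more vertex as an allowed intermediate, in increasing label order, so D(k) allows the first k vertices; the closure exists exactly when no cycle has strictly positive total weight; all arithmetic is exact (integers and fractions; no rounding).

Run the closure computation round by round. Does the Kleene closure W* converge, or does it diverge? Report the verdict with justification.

D(0):
  [0, 2, -1]
  [-3, 0, 3]
  [-∞, -∞, 0]
D(1):
  [0, 2, -1]
  [-3, 0, 3]
  [-∞, -∞, 0]
D(2):
  [0, 2, 5]
  [-3, 0, 3]
  [-∞, -∞, 0]
D(3):
  [0, 2, 5]
  [-3, 0, 3]
  [-∞, -∞, 0]
Key observation: every diagonal entry stays at the unit through all rounds, so no improving cycle exists.
Answer: CONVERGES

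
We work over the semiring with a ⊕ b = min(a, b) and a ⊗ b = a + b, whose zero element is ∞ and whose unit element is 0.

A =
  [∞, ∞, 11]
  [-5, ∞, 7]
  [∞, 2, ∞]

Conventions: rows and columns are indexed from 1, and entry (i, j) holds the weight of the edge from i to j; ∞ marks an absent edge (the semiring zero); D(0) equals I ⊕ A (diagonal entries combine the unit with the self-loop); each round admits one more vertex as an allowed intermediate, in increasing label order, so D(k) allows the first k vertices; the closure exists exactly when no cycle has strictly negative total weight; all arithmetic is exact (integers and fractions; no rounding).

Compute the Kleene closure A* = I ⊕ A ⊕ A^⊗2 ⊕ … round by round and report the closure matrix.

D(0):
  [0, ∞, 11]
  [-5, 0, 7]
  [∞, 2, 0]
D(1):
  [0, ∞, 11]
  [-5, 0, 6]
  [∞, 2, 0]
D(2):
  [0, ∞, 11]
  [-5, 0, 6]
  [-3, 2, 0]
D(3):
  [0, 13, 11]
  [-5, 0, 6]
  [-3, 2, 0]
Answer: A* = [[0, 13, 11], [-5, 0, 6], [-3, 2, 0]]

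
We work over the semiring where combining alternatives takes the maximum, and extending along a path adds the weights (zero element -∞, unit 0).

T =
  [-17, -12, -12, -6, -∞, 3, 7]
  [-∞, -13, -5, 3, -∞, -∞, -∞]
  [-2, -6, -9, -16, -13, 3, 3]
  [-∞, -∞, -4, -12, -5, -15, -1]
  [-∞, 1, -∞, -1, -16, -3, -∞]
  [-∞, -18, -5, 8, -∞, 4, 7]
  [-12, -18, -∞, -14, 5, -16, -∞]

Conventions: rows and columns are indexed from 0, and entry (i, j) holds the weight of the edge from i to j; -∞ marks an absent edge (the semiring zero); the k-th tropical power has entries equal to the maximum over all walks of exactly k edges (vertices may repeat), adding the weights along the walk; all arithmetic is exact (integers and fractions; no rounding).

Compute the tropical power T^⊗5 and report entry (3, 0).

T^⊗2:
  [-5, -11, -2, 11, 12, 7, 10]
  [-7, -11, -1, -9, -2, -2, 2]
  [-9, -12, -2, 11, 8, 7, 10]
  [-6, -4, -13, -6, 4, -1, -1]
  [-∞, -12, -4, 5, -6, 1, 4]
  [-5, -11, 4, 12, 12, 8, 11]
  [-29, 6, -18, 4, -11, 2, -5]
T^⊗3:
  [-2, 13, 7, 15, 15, 11, 14]
  [-3, -1, -7, 6, 7, 2, 5]
  [-2, 9, 7, 15, 15, 11, 14]
  [-13, 5, -6, 7, 4, 3, 6]
  [-6, -5, 1, 9, 9, 5, 8]
  [2, 13, 8, 16, 16, 12, 15]
  [-17, -7, 1, 10, 0, 6, 9]
T^⊗4:
  [5, 16, 11, 19, 19, 15, 18]
  [-7, 8, 2, 10, 10, 6, 9]
  [5, 16, 11, 19, 19, 15, 18]
  [-6, 5, 3, 11, 11, 7, 10]
  [-1, 10, 5, 13, 13, 9, 12]
  [6, 17, 12, 20, 20, 16, 19]
  [-1, 1, 6, 14, 14, 10, 13]
T^⊗5:
  [9, 20, 15, 23, 23, 19, 22]
  [0, 11, 6, 14, 14, 10, 13]
  [9, 20, 15, 23, 23, 19, 22]
  [1, 12, 7, 15, 15, 11, 14]
  [3, 14, 9, 17, 17, 13, 16]
  [10, 21, 16, 24, 24, 20, 23]
  [4, 15, 10, 18, 18, 14, 17]
Key observation: the optimum is the walk 3->2->5->3->2->0, with weight (-4) + 3 + 8 + (-4) + (-2) = 1.
Optimal value attained by: walk 3->2->5->3->2->0.
Answer: (T^⊗5)[3][0] = 1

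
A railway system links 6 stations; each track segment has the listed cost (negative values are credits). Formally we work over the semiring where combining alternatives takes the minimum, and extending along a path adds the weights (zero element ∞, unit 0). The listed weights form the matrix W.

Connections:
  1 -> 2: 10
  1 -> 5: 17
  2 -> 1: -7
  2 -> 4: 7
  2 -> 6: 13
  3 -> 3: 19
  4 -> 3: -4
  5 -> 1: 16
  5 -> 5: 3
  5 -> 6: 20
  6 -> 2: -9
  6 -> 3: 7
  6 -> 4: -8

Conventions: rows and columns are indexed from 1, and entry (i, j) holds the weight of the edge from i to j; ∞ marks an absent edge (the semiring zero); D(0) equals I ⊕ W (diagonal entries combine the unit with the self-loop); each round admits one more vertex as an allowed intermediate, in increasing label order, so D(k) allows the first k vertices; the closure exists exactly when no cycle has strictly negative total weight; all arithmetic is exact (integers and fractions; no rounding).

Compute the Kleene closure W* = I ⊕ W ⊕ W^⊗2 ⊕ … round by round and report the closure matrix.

D(0):
  [0, 10, ∞, ∞, 17, ∞]
  [-7, 0, ∞, 7, ∞, 13]
  [∞, ∞, 0, ∞, ∞, ∞]
  [∞, ∞, -4, 0, ∞, ∞]
  [16, ∞, ∞, ∞, 0, 20]
  [∞, -9, 7, -8, ∞, 0]
D(1):
  [0, 10, ∞, ∞, 17, ∞]
  [-7, 0, ∞, 7, 10, 13]
  [∞, ∞, 0, ∞, ∞, ∞]
  [∞, ∞, -4, 0, ∞, ∞]
  [16, 26, ∞, ∞, 0, 20]
  [∞, -9, 7, -8, ∞, 0]
D(2):
  [0, 10, ∞, 17, 17, 23]
  [-7, 0, ∞, 7, 10, 13]
  [∞, ∞, 0, ∞, ∞, ∞]
  [∞, ∞, -4, 0, ∞, ∞]
  [16, 26, ∞, 33, 0, 20]
  [-16, -9, 7, -8, 1, 0]
D(3):
  [0, 10, ∞, 17, 17, 23]
  [-7, 0, ∞, 7, 10, 13]
  [∞, ∞, 0, ∞, ∞, ∞]
  [∞, ∞, -4, 0, ∞, ∞]
  [16, 26, ∞, 33, 0, 20]
  [-16, -9, 7, -8, 1, 0]
D(4):
  [0, 10, 13, 17, 17, 23]
  [-7, 0, 3, 7, 10, 13]
  [∞, ∞, 0, ∞, ∞, ∞]
  [∞, ∞, -4, 0, ∞, ∞]
  [16, 26, 29, 33, 0, 20]
  [-16, -9, -12, -8, 1, 0]
D(5):
  [0, 10, 13, 17, 17, 23]
  [-7, 0, 3, 7, 10, 13]
  [∞, ∞, 0, ∞, ∞, ∞]
  [∞, ∞, -4, 0, ∞, ∞]
  [16, 26, 29, 33, 0, 20]
  [-16, -9, -12, -8, 1, 0]
D(6):
  [0, 10, 11, 15, 17, 23]
  [-7, 0, 1, 5, 10, 13]
  [∞, ∞, 0, ∞, ∞, ∞]
  [∞, ∞, -4, 0, ∞, ∞]
  [4, 11, 8, 12, 0, 20]
  [-16, -9, -12, -8, 1, 0]
Answer: W* = [[0, 10, 11, 15, 17, 23], [-7, 0, 1, 5, 10, 13], [∞, ∞, 0, ∞, ∞, ∞], [∞, ∞, -4, 0, ∞, ∞], [4, 11, 8, 12, 0, 20], [-16, -9, -12, -8, 1, 0]]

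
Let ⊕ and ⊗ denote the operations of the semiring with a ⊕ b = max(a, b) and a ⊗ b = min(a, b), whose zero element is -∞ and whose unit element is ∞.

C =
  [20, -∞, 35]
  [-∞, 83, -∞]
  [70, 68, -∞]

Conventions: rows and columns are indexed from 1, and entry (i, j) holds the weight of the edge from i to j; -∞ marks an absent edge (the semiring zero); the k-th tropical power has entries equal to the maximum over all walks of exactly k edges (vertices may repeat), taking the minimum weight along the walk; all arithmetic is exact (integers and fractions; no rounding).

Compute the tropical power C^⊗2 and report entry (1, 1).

C^⊗2:
  [35, 35, 20]
  [-∞, 83, -∞]
  [20, 68, 35]
Key observation: the optimum is the walk 1->3->1, with weight 35 min 70 = 35.
Optimal value attained by: walk 1->3->1.
Answer: (C^⊗2)[1][1] = 35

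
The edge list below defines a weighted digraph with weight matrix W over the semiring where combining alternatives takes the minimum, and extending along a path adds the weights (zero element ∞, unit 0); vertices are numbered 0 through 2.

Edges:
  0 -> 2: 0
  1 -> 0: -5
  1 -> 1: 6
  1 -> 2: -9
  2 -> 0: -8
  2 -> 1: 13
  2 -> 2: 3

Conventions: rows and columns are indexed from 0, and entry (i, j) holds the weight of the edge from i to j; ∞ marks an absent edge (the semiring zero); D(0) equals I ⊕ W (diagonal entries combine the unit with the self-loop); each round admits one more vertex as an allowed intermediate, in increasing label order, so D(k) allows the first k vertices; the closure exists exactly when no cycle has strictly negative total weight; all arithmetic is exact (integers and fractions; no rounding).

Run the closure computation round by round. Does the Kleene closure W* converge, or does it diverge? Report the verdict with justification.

D(0):
  [0, ∞, 0]
  [-5, 0, -9]
  [-8, 13, 0]
Detection: at round 1, diagonal entry (2, 2) turns strictly negative.
Key observation: the cycle 2->0->2 has total weight (-8) + 0, which is strictly negative.
Answer: DIVERGES — negative cycle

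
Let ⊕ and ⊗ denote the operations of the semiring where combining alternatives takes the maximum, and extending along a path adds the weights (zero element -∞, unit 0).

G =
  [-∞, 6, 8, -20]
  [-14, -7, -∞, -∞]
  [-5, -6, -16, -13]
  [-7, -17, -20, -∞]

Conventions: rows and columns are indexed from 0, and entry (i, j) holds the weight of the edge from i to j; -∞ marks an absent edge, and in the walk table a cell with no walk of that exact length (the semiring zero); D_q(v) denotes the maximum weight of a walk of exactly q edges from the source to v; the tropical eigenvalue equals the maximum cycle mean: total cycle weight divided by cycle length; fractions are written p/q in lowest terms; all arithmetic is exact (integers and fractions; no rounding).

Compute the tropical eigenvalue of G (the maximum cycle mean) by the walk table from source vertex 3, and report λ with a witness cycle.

q=0: [-∞, -∞, -∞, 0]
q=1: [-7, -17, -20, -∞]
q=2: [-25, -1, 1, -27]
q=3: [-4, -5, -15, -12]
q=4: [-19, 2, 4, -24]
Optimal cycle mean attained by: cycle 0->2->0, total 8 + (-5), length 2.
Answer: λ = 3/2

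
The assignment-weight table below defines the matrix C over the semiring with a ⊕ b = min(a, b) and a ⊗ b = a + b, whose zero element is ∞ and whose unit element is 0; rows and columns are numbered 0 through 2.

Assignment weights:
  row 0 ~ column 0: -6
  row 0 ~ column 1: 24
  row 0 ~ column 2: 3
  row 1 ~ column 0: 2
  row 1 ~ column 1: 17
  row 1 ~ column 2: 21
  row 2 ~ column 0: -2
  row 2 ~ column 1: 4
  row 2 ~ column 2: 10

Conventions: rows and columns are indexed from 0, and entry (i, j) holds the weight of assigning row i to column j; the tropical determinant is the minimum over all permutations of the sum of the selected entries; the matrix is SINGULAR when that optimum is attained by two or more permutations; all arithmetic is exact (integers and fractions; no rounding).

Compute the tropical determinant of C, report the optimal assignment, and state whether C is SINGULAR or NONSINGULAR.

σ = (0, 1, 2): (-6) + 17 + 10 = 21
σ = (0, 2, 1): (-6) + 21 + 4 = 19
σ = (1, 0, 2): 24 + 2 + 10 = 36
σ = (1, 2, 0): 24 + 21 + (-2) = 43
σ = (2, 0, 1): 3 + 2 + 4 = 9
σ = (2, 1, 0): 3 + 17 + (-2) = 18
Optimal value attained by: σ = (2, 0, 1).
Answer: det⊕(C) = 9; verdict: NONSINGULAR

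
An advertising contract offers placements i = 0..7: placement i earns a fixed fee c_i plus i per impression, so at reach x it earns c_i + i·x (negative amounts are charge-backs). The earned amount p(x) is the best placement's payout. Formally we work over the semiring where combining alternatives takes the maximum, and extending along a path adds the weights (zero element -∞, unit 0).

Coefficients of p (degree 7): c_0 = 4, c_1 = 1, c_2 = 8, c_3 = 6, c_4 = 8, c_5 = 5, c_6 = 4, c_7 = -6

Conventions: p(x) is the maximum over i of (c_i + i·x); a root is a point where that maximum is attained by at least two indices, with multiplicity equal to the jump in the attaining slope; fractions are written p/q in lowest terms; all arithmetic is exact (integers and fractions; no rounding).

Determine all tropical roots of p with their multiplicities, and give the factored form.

hull edge (i=0, c=4) to (i=2, c=8): slope 2, span 2
hull edge (i=2, c=8) to (i=4, c=8): slope 0, span 2
hull edge (i=4, c=8) to (i=6, c=4): slope -2, span 2
hull edge (i=6, c=4) to (i=7, c=-6): slope -10, span 1
Factored form: p(x) = -6 ⊗ (x ⊕ (-2)) ⊗ (x ⊕ (-2)) ⊗ (x ⊕ 0) ⊗ (x ⊕ 0) ⊗ (x ⊕ 2) ⊗ (x ⊕ 2) ⊗ (x ⊕ 10)
Answer: roots = -2 (mult 2), 0 (mult 2), 2 (mult 2), 10 (mult 1)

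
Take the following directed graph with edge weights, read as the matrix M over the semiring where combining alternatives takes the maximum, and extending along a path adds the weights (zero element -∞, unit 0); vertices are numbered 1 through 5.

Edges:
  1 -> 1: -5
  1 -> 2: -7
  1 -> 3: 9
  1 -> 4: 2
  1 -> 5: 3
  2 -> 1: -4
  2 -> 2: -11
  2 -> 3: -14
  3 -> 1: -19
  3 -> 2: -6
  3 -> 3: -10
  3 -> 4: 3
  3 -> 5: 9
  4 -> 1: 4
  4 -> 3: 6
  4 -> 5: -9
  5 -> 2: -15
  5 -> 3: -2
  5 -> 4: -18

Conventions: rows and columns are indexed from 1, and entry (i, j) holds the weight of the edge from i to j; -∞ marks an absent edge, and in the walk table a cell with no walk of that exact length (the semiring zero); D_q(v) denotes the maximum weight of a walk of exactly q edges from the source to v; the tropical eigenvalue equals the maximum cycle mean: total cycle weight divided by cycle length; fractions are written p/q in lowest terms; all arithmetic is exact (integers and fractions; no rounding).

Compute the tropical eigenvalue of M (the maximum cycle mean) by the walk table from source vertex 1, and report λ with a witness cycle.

q=0: [0, -∞, -∞, -∞, -∞]
q=1: [-5, -7, 9, 2, 3]
q=2: [6, 3, 8, 12, 18]
q=3: [16, 3, 18, 11, 17]
q=4: [15, 12, 25, 21, 27]
q=5: [25, 19, 27, 28, 34]
Optimal cycle mean attained by: cycle 1->3->4->1, total 9 + 3 + 4, length 3.
Answer: λ = 16/3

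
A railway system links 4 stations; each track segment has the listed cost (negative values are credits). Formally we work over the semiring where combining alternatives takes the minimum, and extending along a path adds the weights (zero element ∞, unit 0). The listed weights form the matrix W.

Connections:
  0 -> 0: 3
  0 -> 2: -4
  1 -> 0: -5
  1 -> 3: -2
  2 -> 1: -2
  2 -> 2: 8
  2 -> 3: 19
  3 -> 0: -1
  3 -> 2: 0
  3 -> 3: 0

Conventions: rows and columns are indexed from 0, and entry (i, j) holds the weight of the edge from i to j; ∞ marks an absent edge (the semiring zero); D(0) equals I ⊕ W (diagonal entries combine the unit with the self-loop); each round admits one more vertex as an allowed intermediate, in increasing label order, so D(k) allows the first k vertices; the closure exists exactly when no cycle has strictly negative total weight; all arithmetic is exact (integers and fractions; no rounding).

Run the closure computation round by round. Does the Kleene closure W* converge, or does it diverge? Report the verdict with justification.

D(0):
  [0, ∞, -4, ∞]
  [-5, 0, ∞, -2]
  [∞, -2, 0, 19]
  [-1, ∞, 0, 0]
D(1):
  [0, ∞, -4, ∞]
  [-5, 0, -9, -2]
  [∞, -2, 0, 19]
  [-1, ∞, -5, 0]
Detection: at round 2, diagonal entry (2, 2) turns strictly negative.
Key observation: the cycle 2->1->0->2 has total weight (-2) + (-5) + (-4), which is strictly negative.
Answer: DIVERGES — negative cycle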